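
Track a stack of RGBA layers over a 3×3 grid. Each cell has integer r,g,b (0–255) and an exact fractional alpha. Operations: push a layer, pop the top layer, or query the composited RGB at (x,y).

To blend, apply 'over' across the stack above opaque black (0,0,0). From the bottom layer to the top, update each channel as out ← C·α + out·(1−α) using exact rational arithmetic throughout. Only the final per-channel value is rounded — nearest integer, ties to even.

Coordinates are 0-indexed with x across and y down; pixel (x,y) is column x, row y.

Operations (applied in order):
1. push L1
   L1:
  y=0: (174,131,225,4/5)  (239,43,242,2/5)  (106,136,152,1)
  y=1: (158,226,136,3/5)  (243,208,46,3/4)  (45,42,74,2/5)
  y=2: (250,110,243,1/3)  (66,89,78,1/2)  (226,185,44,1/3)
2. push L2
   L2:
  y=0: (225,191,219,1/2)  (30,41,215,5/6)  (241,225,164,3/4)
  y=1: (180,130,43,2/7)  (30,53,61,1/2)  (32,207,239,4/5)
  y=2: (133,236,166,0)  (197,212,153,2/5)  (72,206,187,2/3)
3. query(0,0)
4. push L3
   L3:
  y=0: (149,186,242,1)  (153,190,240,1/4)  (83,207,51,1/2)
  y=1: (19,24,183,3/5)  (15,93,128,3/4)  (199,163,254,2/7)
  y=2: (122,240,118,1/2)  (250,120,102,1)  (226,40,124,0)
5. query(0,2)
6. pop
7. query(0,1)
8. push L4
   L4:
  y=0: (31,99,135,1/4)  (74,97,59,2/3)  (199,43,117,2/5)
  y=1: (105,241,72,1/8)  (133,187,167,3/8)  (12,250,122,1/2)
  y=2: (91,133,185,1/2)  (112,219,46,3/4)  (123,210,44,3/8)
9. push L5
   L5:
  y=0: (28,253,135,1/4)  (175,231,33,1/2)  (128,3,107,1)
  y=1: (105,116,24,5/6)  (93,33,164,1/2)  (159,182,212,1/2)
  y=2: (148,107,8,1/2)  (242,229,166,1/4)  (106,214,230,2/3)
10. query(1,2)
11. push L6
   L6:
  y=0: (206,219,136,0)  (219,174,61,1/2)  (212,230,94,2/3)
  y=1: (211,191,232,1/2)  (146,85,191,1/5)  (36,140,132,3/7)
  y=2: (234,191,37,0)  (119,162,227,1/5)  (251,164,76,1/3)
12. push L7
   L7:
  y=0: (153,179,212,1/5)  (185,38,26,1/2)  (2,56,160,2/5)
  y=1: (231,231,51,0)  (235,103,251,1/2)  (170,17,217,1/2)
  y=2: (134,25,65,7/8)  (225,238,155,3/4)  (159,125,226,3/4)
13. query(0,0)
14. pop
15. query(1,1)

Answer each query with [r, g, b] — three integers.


(0,0) stack=L1,L2; from [0,0,0]:
L1 α=4/5: [696/5, 524/5, 180]
L2 α=1/2: [1821/10, 1479/10, 399/2]
rounded: [182, 148, 200]

at x=0,y=2 over L1,L2,L3:
+L1 (α=1/3) → [250/3, 110/3, 81]
+L2 (α=0) → [250/3, 110/3, 81]
+L3 (α=1/2) → [308/3, 415/3, 199/2]
→ [103, 138, 100]

query (0,1) [L1,L2] — begin 0,0,0
L1 α=3/5: [474/5, 678/5, 408/5]
L2 α=2/7: [834/7, 134, 494/7]
→ [119, 134, 71]

(1,2) stack=L1,L2,L4,L5; from [0,0,0]:
+L1 (α=1/2) → [33, 89/2, 39]
+L2 (α=2/5) → [493/5, 223/2, 423/5]
+L4 (α=3/4) → [2173/20, 1537/8, 1113/20]
+L5 (α=1/4) → [11359/80, 6443/32, 6659/80]
→ [142, 201, 83]

query (0,0) [L1,L2,L4,L5,L6,L7] — begin 0,0,0
L1 α=4/5: [696/5, 524/5, 180]
L2 α=1/2: [1821/10, 1479/10, 399/2]
L4 α=1/4: [5773/40, 5427/40, 1467/8]
L5 α=1/4: [18439/160, 26401/160, 5481/32]
L6 α=0: [18439/160, 26401/160, 5481/32]
L7 α=1/5: [24559/200, 33561/200, 7177/40]
= [123, 168, 179]

query (1,1) [L1,L2,L4,L5,L6] — begin 0,0,0
+L1 (α=3/4) → [729/4, 156, 69/2]
+L2 (α=1/2) → [849/8, 209/2, 191/4]
+L4 (α=3/8) → [7437/64, 2167/16, 2959/32]
+L5 (α=1/2) → [13389/128, 2695/32, 8207/64]
+L6 (α=1/5) → [18061/160, 675/8, 11263/80]
rounded: [113, 84, 141]


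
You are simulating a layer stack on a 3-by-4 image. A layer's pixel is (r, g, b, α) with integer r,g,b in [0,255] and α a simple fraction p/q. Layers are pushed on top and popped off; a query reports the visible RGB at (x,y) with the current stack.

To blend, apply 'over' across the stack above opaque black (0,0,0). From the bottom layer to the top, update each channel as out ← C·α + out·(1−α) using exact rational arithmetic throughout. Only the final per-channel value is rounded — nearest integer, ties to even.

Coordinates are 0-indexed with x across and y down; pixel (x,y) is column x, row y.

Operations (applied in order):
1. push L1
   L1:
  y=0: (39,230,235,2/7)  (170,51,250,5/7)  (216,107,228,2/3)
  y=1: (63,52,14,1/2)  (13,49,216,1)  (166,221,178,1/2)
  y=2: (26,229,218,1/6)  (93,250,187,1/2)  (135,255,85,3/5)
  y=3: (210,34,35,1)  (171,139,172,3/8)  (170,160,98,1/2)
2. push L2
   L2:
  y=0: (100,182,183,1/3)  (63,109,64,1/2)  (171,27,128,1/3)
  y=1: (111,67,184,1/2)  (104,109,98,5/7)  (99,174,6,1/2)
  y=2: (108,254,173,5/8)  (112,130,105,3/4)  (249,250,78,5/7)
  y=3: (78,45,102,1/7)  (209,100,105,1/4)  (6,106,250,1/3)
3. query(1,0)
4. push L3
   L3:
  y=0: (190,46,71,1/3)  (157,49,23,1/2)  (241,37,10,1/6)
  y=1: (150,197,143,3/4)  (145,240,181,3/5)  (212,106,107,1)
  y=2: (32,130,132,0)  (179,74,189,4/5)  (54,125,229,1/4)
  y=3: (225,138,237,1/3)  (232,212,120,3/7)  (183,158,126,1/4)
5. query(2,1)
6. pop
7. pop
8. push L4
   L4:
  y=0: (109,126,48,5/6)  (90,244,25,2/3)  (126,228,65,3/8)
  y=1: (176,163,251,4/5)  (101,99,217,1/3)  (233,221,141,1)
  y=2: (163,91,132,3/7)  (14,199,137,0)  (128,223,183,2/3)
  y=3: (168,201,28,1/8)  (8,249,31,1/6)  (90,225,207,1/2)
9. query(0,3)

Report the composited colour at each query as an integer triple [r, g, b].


query (1,0) [L1,L2] — begin 0,0,0
L1 α=5/7: [850/7, 255/7, 1250/7]
L2 α=1/2: [1291/14, 509/7, 849/7]
rounded: [92, 73, 121]

query (2,1) [L1,L2,L3] — begin 0,0,0
after L1 α=1/2: [83, 221/2, 89]
after L2 α=1/2: [91, 569/4, 95/2]
after L3 α=1: [212, 106, 107]
= [212, 106, 107]

at x=0,y=3 over L1,L4:
L1 α=1: [210, 34, 35]
L4 α=1/8: [819/4, 439/8, 273/8]
rounded: [205, 55, 34]


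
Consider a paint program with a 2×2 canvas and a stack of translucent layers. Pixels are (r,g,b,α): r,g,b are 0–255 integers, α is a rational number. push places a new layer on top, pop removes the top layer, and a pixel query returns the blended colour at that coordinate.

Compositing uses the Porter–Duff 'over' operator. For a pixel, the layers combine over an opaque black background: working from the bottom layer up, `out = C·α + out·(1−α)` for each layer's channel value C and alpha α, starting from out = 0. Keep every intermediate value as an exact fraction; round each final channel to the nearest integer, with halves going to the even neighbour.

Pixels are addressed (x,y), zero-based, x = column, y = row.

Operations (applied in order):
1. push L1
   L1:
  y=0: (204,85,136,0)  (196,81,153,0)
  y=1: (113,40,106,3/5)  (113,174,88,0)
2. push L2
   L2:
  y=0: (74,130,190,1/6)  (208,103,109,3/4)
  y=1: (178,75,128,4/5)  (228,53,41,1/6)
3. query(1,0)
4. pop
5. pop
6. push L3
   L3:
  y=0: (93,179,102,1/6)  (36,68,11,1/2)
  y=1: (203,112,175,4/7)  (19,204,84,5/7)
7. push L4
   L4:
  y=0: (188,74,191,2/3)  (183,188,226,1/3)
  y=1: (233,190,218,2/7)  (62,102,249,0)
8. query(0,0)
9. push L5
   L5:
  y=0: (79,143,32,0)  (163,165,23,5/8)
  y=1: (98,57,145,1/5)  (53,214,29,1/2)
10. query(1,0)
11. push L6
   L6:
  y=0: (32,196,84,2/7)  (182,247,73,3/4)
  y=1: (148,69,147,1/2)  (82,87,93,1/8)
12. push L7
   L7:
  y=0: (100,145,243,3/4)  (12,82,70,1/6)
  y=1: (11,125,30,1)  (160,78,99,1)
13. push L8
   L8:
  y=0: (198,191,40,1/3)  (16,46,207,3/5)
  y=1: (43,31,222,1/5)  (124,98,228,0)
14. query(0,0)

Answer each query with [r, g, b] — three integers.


(1,0) stack=L1,L2; from [0,0,0]:
after L1 α=0: [0, 0, 0]
after L2 α=3/4: [156, 309/4, 327/4]
→ [156, 77, 82]

query (0,0) [L3,L4] — begin 0,0,0
after L3 α=1/6: [31/2, 179/6, 17]
after L4 α=2/3: [261/2, 1067/18, 133]
= [130, 59, 133]

(1,0) stack=L3,L4,L5; from [0,0,0]:
after L3 α=1/2: [18, 34, 11/2]
after L4 α=1/3: [73, 256/3, 79]
after L5 α=5/8: [517/4, 1081/8, 44]
rounded: [129, 135, 44]

(0,0) stack=L3,L4,L5,L6,L7,L8; from [0,0,0]:
+L3 (α=1/6) → [31/2, 179/6, 17]
+L4 (α=2/3) → [261/2, 1067/18, 133]
+L5 (α=0) → [261/2, 1067/18, 133]
+L6 (α=2/7) → [1433/14, 12391/126, 119]
+L7 (α=3/4) → [5633/56, 67201/504, 212]
+L8 (α=1/3) → [11177/84, 115333/756, 464/3]
rounded: [133, 153, 155]


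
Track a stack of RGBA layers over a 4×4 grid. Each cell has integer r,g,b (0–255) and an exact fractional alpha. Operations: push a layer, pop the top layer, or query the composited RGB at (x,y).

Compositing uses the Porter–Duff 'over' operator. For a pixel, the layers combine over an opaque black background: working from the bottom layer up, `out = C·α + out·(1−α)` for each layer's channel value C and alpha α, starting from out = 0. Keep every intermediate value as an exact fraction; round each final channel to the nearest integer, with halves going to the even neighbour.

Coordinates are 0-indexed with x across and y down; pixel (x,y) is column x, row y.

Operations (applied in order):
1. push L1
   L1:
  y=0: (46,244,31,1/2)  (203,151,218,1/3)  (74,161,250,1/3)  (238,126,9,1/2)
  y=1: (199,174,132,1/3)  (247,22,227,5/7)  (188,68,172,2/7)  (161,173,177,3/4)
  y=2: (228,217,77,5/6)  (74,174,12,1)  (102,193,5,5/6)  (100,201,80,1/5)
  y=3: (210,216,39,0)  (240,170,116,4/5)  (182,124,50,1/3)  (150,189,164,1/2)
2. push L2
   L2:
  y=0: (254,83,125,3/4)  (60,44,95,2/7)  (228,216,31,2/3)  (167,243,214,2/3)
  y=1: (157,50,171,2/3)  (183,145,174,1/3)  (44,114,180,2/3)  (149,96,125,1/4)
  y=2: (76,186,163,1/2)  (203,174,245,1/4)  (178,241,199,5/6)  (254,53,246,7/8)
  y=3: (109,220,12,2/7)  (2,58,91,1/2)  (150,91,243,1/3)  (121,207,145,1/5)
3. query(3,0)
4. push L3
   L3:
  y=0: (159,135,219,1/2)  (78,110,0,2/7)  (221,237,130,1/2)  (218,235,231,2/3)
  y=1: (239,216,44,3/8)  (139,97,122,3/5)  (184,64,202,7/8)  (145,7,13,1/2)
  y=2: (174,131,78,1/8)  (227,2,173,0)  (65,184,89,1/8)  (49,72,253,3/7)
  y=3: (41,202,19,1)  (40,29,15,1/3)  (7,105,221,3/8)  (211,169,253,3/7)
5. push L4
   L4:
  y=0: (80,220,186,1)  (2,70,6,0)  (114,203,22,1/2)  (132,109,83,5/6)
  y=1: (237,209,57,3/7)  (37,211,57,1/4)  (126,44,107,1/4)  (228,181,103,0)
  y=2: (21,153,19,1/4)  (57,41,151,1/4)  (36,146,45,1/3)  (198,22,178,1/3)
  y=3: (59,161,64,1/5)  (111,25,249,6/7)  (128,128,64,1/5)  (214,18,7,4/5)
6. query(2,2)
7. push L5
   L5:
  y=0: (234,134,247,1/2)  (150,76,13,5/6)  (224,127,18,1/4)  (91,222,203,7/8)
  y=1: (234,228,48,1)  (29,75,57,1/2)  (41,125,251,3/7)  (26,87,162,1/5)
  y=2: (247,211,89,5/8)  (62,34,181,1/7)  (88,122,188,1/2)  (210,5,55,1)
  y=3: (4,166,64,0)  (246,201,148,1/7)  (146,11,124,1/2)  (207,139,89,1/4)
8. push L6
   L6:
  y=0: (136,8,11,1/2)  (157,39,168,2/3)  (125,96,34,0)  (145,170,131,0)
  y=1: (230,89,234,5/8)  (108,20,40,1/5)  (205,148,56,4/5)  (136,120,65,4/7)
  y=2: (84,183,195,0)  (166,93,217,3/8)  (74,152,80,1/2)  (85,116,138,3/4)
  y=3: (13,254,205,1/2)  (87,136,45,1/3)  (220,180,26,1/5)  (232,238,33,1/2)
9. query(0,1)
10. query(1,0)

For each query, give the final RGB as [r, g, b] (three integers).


query (3,0) [L1,L2] — begin 0,0,0
after L1 α=1/2: [119, 63, 9/2]
after L2 α=2/3: [151, 183, 865/6]
rounded: [151, 183, 144]

at x=2,y=2 over L1,L2,L3,L4:
L1 α=5/6: [85, 965/6, 25/6]
L2 α=5/6: [325/2, 8195/36, 5995/36]
L3 α=1/8: [2405/16, 63989/288, 45169/288]
L4 α=1/3: [2693/24, 85013/432, 51649/432]
rounded: [112, 197, 120]

query (0,1) [L1,L2,L3,L4,L5,L6] — begin 0,0,0
L1 α=1/3: [199/3, 58, 44]
L2 α=2/3: [1141/9, 158/3, 386/3]
L3 α=3/8: [6079/36, 1367/12, 1163/12]
L4 α=3/7: [12478/63, 464/3, 1676/21]
L5 α=1: [234, 228, 48]
L6 α=5/8: [463/2, 1129/8, 657/4]
→ [232, 141, 164]

at x=1,y=0 over L1,L2,L3,L4,L5,L6:
after L1 α=1/3: [203/3, 151/3, 218/3]
after L2 α=2/7: [1375/21, 1019/21, 1660/21]
after L3 α=2/7: [10151/147, 9715/147, 8300/147]
after L4 α=0: [10151/147, 9715/147, 8300/147]
after L5 α=5/6: [120401/882, 65575/882, 17855/882]
after L6 α=2/3: [397349/2646, 134371/2646, 314207/2646]
rounded: [150, 51, 119]


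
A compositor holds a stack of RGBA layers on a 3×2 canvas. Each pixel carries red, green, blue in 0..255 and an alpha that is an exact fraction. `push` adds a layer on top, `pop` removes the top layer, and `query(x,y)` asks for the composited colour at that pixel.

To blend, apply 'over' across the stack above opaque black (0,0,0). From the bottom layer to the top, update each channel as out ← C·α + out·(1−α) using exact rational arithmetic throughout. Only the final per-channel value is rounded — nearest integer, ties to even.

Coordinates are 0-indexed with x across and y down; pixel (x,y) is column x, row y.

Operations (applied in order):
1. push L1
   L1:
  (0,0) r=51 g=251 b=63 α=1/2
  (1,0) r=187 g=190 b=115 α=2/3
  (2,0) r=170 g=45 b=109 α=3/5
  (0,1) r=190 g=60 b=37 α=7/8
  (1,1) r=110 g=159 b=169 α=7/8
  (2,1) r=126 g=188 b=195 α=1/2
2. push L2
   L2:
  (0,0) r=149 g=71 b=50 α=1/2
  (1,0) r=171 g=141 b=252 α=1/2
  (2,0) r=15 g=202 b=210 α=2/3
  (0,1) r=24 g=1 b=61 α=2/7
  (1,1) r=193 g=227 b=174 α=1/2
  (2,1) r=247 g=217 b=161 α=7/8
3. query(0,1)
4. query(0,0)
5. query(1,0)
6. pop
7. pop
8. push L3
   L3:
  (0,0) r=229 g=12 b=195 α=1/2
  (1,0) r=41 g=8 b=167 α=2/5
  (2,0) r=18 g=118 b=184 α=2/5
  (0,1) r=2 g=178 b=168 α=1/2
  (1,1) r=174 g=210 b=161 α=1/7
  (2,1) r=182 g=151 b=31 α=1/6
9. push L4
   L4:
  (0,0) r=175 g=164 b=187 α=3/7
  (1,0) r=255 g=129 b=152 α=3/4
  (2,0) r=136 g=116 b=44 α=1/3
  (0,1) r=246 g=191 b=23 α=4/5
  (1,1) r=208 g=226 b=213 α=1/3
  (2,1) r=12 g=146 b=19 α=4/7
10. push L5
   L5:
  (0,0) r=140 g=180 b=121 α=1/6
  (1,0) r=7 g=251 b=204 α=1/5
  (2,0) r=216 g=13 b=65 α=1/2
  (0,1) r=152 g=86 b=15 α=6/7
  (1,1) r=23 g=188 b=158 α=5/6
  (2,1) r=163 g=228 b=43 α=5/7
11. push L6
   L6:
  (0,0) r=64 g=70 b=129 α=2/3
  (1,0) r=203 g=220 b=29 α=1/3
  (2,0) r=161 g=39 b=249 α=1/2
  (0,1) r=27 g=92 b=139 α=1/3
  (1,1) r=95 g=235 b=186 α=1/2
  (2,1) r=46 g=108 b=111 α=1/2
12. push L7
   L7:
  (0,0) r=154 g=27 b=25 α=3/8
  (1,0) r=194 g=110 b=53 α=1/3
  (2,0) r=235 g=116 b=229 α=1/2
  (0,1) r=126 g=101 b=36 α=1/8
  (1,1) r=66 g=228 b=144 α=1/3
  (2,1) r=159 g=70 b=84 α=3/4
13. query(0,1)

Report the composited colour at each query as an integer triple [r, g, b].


(0,1) stack=L1,L2; from [0,0,0]:
after L1 α=7/8: [665/4, 105/2, 259/8]
after L2 α=2/7: [3517/28, 529/14, 2271/56]
rounded: [126, 38, 41]

at x=0,y=0 over L1,L2:
+L1 (α=1/2) → [51/2, 251/2, 63/2]
+L2 (α=1/2) → [349/4, 393/4, 163/4]
rounded: [87, 98, 41]

query (1,0) [L1,L2] — begin 0,0,0
L1 α=2/3: [374/3, 380/3, 230/3]
L2 α=1/2: [887/6, 803/6, 493/3]
= [148, 134, 164]

at x=0,y=1 over L3,L4,L5,L6,L7:
after L3 α=1/2: [1, 89, 84]
after L4 α=4/5: [197, 853/5, 176/5]
after L5 α=6/7: [1109/7, 3433/35, 626/35]
after L6 α=1/3: [2407/21, 3362/35, 2039/35]
after L7 α=1/8: [2785/24, 3867/40, 2219/40]
= [116, 97, 55]


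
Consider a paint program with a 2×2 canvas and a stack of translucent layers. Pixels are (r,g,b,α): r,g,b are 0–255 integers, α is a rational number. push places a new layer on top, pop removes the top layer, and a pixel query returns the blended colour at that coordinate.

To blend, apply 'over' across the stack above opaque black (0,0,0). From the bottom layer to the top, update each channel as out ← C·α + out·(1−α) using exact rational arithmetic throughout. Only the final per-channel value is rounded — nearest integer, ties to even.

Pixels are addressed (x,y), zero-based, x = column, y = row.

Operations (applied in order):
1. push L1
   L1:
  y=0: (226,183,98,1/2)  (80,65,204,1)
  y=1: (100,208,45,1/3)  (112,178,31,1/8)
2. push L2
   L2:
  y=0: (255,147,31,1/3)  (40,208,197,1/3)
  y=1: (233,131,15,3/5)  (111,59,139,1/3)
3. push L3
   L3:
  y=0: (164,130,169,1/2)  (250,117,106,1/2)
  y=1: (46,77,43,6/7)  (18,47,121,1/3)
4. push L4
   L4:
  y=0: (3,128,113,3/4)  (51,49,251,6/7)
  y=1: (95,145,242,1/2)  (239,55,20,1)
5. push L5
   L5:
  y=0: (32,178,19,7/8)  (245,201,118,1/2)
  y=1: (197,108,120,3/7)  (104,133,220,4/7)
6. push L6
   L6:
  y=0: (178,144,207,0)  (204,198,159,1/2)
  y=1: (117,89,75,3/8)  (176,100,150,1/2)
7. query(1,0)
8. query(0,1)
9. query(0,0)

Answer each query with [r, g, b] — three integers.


at x=1,y=0 over L1,L2,L3,L4,L5,L6:
+L1 (α=1) → [80, 65, 204]
+L2 (α=1/3) → [200/3, 338/3, 605/3]
+L3 (α=1/2) → [475/3, 689/6, 923/6]
+L4 (α=6/7) → [199/3, 2453/42, 9959/42]
+L5 (α=1/2) → [467/3, 10895/84, 14915/84]
+L6 (α=1/2) → [1079/6, 27527/168, 28271/168]
→ [180, 164, 168]

query (0,1) [L1,L2,L3,L4,L5,L6] — begin 0,0,0
+L1 (α=1/3) → [100/3, 208/3, 15]
+L2 (α=3/5) → [2297/15, 319/3, 15]
+L3 (α=6/7) → [6437/105, 1705/21, 39]
+L4 (α=1/2) → [8206/105, 2375/21, 281/2]
+L5 (α=3/7) → [94879/735, 16304/147, 922/7]
+L6 (α=3/8) → [36619/294, 120769/1176, 6185/56]
= [125, 103, 110]

(0,0) stack=L1,L2,L3,L4,L5,L6; from [0,0,0]:
after L1 α=1/2: [113, 183/2, 49]
after L2 α=1/3: [481/3, 110, 43]
after L3 α=1/2: [973/6, 120, 106]
after L4 α=3/4: [1027/24, 126, 445/4]
after L5 α=7/8: [6403/192, 343/2, 977/32]
after L6 α=0: [6403/192, 343/2, 977/32]
= [33, 172, 31]


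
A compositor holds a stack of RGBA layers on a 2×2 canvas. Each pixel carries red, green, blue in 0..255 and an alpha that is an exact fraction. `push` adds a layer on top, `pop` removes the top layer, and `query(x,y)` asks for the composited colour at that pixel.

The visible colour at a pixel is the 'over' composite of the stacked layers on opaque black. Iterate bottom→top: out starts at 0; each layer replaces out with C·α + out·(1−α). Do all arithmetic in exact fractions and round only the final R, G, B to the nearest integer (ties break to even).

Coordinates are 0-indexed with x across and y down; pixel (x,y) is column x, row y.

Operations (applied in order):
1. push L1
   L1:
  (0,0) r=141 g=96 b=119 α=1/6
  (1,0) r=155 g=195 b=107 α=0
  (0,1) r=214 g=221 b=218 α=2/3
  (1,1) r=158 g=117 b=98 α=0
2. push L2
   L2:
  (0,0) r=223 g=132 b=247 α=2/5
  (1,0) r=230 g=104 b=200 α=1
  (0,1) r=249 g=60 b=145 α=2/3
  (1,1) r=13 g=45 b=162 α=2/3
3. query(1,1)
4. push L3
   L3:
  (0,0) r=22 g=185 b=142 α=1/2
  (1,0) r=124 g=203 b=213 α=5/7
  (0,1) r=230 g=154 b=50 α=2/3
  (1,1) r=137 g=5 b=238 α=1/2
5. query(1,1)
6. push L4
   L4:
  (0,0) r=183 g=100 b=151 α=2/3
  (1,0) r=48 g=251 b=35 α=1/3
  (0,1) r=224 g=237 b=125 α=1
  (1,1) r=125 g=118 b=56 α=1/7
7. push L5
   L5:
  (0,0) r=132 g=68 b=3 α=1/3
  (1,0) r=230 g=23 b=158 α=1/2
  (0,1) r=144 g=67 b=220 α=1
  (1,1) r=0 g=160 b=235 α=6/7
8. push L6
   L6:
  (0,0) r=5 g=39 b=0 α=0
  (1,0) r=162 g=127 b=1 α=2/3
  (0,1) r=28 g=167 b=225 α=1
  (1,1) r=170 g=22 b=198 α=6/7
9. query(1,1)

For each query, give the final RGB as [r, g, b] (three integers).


at x=1,y=1 over L1,L2:
+L1 (α=0) → [0, 0, 0]
+L2 (α=2/3) → [26/3, 30, 108]
rounded: [9, 30, 108]

query (1,1) [L1,L2,L3] — begin 0,0,0
after L1 α=0: [0, 0, 0]
after L2 α=2/3: [26/3, 30, 108]
after L3 α=1/2: [437/6, 35/2, 173]
rounded: [73, 18, 173]

at x=1,y=1 over L1,L2,L3,L4,L5,L6:
+L1 (α=0) → [0, 0, 0]
+L2 (α=2/3) → [26/3, 30, 108]
+L3 (α=1/2) → [437/6, 35/2, 173]
+L4 (α=1/7) → [562/7, 223/7, 1094/7]
+L5 (α=6/7) → [562/49, 6943/49, 10964/49]
+L6 (α=6/7) → [50542/343, 13411/343, 69176/343]
→ [147, 39, 202]


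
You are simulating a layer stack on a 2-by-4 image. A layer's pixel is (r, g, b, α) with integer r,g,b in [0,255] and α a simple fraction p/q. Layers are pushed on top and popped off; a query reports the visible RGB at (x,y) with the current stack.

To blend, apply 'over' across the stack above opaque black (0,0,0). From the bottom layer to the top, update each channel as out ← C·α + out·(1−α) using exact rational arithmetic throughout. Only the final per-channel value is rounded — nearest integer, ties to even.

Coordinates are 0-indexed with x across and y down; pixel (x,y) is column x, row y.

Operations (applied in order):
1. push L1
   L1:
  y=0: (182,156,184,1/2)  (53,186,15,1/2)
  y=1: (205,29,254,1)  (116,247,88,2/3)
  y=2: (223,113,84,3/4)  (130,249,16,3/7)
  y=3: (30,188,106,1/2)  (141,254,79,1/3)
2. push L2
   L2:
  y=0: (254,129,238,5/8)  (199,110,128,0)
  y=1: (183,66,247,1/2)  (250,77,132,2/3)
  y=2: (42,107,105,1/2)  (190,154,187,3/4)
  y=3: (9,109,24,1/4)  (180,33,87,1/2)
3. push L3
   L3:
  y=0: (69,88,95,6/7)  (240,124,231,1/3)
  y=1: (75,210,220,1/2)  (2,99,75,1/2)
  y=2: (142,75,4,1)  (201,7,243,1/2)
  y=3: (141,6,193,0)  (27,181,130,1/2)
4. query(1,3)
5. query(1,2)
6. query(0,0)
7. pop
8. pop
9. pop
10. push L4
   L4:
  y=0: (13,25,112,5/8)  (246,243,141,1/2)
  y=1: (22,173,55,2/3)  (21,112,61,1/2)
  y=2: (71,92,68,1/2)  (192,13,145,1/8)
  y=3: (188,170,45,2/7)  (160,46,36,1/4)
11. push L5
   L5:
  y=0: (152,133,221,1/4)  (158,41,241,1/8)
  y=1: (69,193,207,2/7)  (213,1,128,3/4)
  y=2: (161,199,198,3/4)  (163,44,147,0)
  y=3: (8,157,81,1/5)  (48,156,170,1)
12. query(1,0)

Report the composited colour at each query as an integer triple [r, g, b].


at x=1,y=3 over L1,L2,L3:
after L1 α=1/3: [47, 254/3, 79/3]
after L2 α=1/2: [227/2, 353/6, 170/3]
after L3 α=1/2: [281/4, 1439/12, 280/3]
rounded: [70, 120, 93]

(1,2) stack=L1,L2,L3; from [0,0,0]:
L1 α=3/7: [390/7, 747/7, 48/7]
L2 α=3/4: [1095/7, 3981/28, 3975/28]
L3 α=1/2: [1251/7, 4177/56, 10779/56]
= [179, 75, 192]

query (0,0) [L1,L2,L3] — begin 0,0,0
+L1 (α=1/2) → [91, 78, 92]
+L2 (α=5/8) → [1543/8, 879/8, 733/4]
+L3 (α=6/7) → [4855/56, 729/8, 3013/28]
→ [87, 91, 108]

(1,0) stack=L4,L5; from [0,0,0]:
L4 α=1/2: [123, 243/2, 141/2]
L5 α=1/8: [1019/8, 1783/16, 1469/16]
rounded: [127, 111, 92]


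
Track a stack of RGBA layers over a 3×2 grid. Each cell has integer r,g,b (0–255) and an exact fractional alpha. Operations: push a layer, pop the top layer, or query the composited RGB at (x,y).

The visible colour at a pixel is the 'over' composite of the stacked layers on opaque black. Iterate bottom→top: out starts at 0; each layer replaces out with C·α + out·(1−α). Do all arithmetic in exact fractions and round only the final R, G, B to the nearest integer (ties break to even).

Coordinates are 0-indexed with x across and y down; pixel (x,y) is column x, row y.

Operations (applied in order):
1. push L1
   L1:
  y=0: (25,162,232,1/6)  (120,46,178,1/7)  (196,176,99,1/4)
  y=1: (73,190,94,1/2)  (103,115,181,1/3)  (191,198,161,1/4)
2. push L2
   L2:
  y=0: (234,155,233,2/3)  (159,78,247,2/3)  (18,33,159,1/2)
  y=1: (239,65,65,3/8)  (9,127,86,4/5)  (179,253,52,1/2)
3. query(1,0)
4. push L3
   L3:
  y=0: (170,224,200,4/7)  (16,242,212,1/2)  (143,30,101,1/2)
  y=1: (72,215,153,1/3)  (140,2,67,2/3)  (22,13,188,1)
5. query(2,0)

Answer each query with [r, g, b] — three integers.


query (1,0) [L1,L2] — begin 0,0,0
after L1 α=1/7: [120/7, 46/7, 178/7]
after L2 α=2/3: [782/7, 1138/21, 1212/7]
rounded: [112, 54, 173]

(2,0) stack=L1,L2,L3; from [0,0,0]:
+L1 (α=1/4) → [49, 44, 99/4]
+L2 (α=1/2) → [67/2, 77/2, 735/8]
+L3 (α=1/2) → [353/4, 137/4, 1543/16]
rounded: [88, 34, 96]


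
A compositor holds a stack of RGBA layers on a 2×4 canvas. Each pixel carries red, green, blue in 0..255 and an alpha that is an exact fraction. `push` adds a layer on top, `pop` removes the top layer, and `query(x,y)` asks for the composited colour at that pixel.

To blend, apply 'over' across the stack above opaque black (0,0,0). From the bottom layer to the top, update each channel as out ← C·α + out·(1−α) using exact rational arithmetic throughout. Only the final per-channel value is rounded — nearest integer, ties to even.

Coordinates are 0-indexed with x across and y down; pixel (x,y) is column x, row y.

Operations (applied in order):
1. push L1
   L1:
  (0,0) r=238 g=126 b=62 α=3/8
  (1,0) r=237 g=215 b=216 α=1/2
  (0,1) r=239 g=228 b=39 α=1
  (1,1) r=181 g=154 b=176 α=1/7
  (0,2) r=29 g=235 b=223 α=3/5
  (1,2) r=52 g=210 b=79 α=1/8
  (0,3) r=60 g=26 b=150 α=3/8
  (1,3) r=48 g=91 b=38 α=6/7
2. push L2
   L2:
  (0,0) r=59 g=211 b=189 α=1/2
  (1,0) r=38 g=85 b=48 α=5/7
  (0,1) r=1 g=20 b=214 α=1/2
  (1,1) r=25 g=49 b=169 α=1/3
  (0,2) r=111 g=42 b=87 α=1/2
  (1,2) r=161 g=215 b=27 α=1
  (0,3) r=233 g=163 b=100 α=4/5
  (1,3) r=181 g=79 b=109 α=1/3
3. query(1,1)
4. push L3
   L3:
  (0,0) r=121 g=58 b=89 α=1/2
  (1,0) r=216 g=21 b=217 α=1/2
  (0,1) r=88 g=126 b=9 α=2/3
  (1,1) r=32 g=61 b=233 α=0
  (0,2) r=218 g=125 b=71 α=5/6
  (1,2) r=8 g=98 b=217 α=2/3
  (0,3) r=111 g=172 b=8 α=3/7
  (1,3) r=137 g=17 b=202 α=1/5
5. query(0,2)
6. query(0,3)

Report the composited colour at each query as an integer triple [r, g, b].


query (1,1) [L1,L2] — begin 0,0,0
after L1 α=1/7: [181/7, 22, 176/7]
after L2 α=1/3: [179/7, 31, 1535/21]
= [26, 31, 73]

query (0,2) [L1,L2,L3] — begin 0,0,0
L1 α=3/5: [87/5, 141, 669/5]
L2 α=1/2: [321/5, 183/2, 552/5]
L3 α=5/6: [5771/30, 1433/12, 2327/30]
rounded: [192, 119, 78]

at x=0,y=3 over L1,L2,L3:
L1 α=3/8: [45/2, 39/4, 225/4]
L2 α=4/5: [1909/10, 2647/20, 365/4]
L3 α=3/7: [5483/35, 5227/35, 389/7]
rounded: [157, 149, 56]


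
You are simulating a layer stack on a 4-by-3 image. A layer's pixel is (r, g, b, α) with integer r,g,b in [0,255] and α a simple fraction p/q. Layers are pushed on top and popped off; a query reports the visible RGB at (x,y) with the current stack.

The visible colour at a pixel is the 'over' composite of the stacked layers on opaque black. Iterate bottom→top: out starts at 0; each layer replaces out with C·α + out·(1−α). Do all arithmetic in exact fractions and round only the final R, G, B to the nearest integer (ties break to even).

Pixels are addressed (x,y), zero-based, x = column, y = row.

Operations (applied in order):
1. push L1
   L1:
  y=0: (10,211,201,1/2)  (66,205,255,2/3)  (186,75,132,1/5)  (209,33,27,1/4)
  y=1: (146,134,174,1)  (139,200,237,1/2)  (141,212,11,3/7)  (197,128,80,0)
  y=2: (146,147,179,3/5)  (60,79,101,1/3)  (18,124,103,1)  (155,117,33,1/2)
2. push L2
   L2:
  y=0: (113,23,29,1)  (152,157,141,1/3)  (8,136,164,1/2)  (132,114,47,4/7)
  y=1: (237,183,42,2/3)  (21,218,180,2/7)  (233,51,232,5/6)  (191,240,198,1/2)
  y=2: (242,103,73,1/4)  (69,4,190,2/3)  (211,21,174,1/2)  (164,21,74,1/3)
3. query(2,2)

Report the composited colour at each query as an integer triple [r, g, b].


(2,2) stack=L1,L2; from [0,0,0]:
+L1 (α=1) → [18, 124, 103]
+L2 (α=1/2) → [229/2, 145/2, 277/2]
→ [114, 72, 138]


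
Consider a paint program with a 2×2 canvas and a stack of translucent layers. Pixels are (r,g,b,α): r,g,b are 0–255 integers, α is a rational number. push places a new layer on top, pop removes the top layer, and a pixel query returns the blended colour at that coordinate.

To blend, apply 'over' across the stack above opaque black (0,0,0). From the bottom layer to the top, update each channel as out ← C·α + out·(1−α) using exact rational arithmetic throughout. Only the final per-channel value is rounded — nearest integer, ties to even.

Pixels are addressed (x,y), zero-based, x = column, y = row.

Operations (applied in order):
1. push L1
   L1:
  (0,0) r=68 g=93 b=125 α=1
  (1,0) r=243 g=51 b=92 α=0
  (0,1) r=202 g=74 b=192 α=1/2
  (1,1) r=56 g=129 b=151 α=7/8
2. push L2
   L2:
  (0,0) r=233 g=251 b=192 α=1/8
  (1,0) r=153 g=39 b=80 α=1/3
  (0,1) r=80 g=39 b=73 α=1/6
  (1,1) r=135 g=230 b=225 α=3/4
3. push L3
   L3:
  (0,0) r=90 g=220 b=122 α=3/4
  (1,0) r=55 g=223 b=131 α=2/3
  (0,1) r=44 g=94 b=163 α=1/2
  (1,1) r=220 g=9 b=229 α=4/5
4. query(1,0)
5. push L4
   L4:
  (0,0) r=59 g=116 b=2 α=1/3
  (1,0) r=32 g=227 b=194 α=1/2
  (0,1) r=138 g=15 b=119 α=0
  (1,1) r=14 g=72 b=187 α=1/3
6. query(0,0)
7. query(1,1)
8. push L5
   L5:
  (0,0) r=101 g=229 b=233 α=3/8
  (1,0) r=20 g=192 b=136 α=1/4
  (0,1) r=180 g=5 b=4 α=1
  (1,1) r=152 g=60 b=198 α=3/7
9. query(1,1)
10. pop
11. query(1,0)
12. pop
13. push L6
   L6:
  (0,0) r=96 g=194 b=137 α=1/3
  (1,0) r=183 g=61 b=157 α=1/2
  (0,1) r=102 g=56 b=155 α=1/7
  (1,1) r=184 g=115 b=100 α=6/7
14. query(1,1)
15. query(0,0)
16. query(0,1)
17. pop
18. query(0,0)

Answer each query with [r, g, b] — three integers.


(1,0) stack=L1,L2,L3; from [0,0,0]:
after L1 α=0: [0, 0, 0]
after L2 α=1/3: [51, 13, 80/3]
after L3 α=2/3: [161/3, 153, 866/9]
= [54, 153, 96]

query (0,0) [L1,L2,L3,L4] — begin 0,0,0
L1 α=1: [68, 93, 125]
L2 α=1/8: [709/8, 451/4, 1067/8]
L3 α=3/4: [2869/32, 3091/16, 3995/32]
L4 α=1/3: [1271/16, 4019/24, 4027/48]
→ [79, 167, 84]

at x=1,y=1 over L1,L2,L3,L4:
L1 α=7/8: [49, 903/8, 1057/8]
L2 α=3/4: [227/2, 6423/32, 6457/32]
L3 α=4/5: [1987/10, 1515/32, 35769/160]
L4 α=1/3: [2057/15, 889/16, 50729/240]
= [137, 56, 211]

at x=1,y=1 over L1,L2,L3,L4,L5:
L1 α=7/8: [49, 903/8, 1057/8]
L2 α=3/4: [227/2, 6423/32, 6457/32]
L3 α=4/5: [1987/10, 1515/32, 35769/160]
L4 α=1/3: [2057/15, 889/16, 50729/240]
L5 α=3/7: [15068/105, 1609/28, 86369/420]
= [144, 57, 206]

at x=1,y=0 over L1,L2,L3,L4:
L1 α=0: [0, 0, 0]
L2 α=1/3: [51, 13, 80/3]
L3 α=2/3: [161/3, 153, 866/9]
L4 α=1/2: [257/6, 190, 1306/9]
= [43, 190, 145]

at x=1,y=1 over L1,L2,L3,L6:
after L1 α=7/8: [49, 903/8, 1057/8]
after L2 α=3/4: [227/2, 6423/32, 6457/32]
after L3 α=4/5: [1987/10, 1515/32, 35769/160]
after L6 α=6/7: [1861/10, 23595/224, 131769/1120]
= [186, 105, 118]

at x=0,y=0 over L1,L2,L3,L6:
after L1 α=1: [68, 93, 125]
after L2 α=1/8: [709/8, 451/4, 1067/8]
after L3 α=3/4: [2869/32, 3091/16, 3995/32]
after L6 α=1/3: [4405/48, 4643/24, 6187/48]
= [92, 193, 129]

(0,1) stack=L1,L2,L3,L6; from [0,0,0]:
L1 α=1/2: [101, 37, 96]
L2 α=1/6: [195/2, 112/3, 553/6]
L3 α=1/2: [283/4, 197/3, 1531/12]
L6 α=1/7: [1053/14, 450/7, 263/2]
rounded: [75, 64, 132]

query (0,0) [L1,L2,L3] — begin 0,0,0
L1 α=1: [68, 93, 125]
L2 α=1/8: [709/8, 451/4, 1067/8]
L3 α=3/4: [2869/32, 3091/16, 3995/32]
→ [90, 193, 125]


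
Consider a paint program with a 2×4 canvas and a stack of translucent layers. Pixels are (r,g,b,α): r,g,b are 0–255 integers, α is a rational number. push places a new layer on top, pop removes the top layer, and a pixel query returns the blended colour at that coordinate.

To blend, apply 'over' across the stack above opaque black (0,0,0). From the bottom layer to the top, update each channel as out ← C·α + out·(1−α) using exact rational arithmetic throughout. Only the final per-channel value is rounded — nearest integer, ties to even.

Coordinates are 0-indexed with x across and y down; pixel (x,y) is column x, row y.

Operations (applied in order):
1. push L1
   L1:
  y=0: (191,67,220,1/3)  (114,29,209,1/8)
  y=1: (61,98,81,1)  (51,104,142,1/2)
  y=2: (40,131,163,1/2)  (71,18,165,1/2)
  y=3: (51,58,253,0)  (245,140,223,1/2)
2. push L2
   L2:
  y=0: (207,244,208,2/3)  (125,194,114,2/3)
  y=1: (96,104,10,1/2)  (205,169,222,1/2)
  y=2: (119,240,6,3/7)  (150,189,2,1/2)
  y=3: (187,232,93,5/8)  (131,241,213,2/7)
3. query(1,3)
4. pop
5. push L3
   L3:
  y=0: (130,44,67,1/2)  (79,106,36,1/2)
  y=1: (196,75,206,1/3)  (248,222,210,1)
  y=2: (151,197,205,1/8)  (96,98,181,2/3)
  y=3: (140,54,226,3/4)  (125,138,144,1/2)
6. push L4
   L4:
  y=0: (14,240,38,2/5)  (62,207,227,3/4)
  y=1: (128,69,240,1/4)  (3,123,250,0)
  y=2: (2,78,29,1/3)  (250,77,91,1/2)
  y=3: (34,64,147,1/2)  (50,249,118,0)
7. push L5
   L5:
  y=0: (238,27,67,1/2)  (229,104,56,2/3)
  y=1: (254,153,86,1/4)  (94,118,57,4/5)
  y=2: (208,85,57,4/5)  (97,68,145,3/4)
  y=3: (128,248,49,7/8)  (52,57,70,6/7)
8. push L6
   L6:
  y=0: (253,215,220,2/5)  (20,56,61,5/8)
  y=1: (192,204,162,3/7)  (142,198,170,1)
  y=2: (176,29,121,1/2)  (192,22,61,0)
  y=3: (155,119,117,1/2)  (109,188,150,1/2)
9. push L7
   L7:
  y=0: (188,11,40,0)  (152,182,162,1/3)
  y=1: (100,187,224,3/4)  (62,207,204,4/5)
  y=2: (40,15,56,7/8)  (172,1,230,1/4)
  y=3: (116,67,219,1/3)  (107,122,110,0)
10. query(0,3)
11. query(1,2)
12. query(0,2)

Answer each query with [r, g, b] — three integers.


(1,3) stack=L1,L2; from [0,0,0]:
after L1 α=1/2: [245/2, 70, 223/2]
after L2 α=2/7: [1749/14, 832/7, 281/2]
= [125, 119, 140]

at x=0,y=3 over L1,L3,L4,L5,L6,L7:
after L1 α=0: [0, 0, 0]
after L3 α=3/4: [105, 81/2, 339/2]
after L4 α=1/2: [139/2, 209/4, 633/4]
after L5 α=7/8: [1931/16, 7153/32, 2005/32]
after L6 α=1/2: [4411/32, 10961/64, 5749/64]
after L7 α=1/3: [2089/16, 13105/96, 12757/96]
→ [131, 137, 133]

(1,2) stack=L1,L3,L4,L5,L6,L7; from [0,0,0]:
after L1 α=1/2: [71/2, 9, 165/2]
after L3 α=2/3: [455/6, 205/3, 889/6]
after L4 α=1/2: [1955/12, 218/3, 1435/12]
after L5 α=3/4: [5447/48, 415/6, 6655/48]
after L6 α=0: [5447/48, 415/6, 6655/48]
after L7 α=1/4: [8199/64, 417/8, 10335/64]
= [128, 52, 161]

(0,2) stack=L1,L3,L4,L5,L6,L7; from [0,0,0]:
+L1 (α=1/2) → [20, 131/2, 163/2]
+L3 (α=1/8) → [291/8, 1311/16, 1551/16]
+L4 (α=1/3) → [299/12, 645/8, 1783/24]
+L5 (α=4/5) → [10283/60, 673/8, 1451/24]
+L6 (α=1/2) → [20843/120, 905/16, 4355/48]
+L7 (α=7/8) → [54443/960, 2585/128, 23171/384]
= [57, 20, 60]


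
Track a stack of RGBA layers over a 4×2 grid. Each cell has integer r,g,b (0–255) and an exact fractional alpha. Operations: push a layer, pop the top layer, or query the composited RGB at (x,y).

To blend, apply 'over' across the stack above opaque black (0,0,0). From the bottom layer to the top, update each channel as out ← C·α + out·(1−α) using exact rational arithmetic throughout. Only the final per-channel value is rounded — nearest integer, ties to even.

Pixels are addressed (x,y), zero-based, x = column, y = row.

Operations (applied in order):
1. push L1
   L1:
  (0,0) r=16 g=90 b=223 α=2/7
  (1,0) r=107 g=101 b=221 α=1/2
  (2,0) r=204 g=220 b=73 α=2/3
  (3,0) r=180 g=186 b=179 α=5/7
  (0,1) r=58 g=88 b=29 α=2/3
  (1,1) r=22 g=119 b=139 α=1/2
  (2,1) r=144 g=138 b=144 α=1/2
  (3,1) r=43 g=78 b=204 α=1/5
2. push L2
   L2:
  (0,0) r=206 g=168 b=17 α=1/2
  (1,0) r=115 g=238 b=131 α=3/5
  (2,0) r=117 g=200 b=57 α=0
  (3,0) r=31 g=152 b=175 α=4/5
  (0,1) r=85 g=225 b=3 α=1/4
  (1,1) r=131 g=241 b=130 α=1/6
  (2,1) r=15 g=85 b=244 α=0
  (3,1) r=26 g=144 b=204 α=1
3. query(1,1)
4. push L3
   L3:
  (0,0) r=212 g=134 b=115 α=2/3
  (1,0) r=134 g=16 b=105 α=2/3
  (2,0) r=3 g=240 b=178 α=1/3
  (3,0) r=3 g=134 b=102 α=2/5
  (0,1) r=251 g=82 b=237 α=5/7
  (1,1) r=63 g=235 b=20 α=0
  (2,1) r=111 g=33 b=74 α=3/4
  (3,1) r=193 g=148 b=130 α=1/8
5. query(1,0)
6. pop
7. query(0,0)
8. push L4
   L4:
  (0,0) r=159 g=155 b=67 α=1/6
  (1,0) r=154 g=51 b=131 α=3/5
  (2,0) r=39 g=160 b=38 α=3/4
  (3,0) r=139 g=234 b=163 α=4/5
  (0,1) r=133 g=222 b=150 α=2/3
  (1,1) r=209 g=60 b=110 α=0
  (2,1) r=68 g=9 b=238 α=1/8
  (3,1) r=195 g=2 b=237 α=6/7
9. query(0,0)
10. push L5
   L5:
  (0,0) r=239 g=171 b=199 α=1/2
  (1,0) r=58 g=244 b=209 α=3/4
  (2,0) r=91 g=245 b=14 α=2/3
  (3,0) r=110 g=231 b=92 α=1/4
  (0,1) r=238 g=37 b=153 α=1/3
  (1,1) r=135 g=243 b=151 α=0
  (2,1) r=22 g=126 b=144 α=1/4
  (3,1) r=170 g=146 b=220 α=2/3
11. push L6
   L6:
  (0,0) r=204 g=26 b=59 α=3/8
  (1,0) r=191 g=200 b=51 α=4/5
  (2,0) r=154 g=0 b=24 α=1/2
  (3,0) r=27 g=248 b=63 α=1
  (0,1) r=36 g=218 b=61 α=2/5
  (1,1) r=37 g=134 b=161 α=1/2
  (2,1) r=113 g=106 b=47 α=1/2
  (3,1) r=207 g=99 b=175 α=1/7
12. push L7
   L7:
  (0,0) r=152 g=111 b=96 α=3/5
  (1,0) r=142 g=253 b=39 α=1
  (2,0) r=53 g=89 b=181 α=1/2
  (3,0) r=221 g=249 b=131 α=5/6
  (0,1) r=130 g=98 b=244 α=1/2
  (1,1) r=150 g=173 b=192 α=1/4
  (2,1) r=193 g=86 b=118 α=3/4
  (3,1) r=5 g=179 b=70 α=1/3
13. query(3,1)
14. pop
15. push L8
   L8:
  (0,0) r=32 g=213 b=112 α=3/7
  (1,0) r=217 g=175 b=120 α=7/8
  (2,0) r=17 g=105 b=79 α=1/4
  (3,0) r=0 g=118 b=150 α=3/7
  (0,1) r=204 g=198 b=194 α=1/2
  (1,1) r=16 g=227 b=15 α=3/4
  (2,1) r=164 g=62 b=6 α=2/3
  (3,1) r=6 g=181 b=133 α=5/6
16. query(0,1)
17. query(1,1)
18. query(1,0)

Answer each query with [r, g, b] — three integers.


(1,1) stack=L1,L2; from [0,0,0]:
+L1 (α=1/2) → [11, 119/2, 139/2]
+L2 (α=1/6) → [31, 359/4, 955/12]
rounded: [31, 90, 80]

at x=1,y=0 over L1,L2,L3:
+L1 (α=1/2) → [107/2, 101/2, 221/2]
+L2 (α=3/5) → [452/5, 163, 614/5]
+L3 (α=2/3) → [1792/15, 65, 1664/15]
rounded: [119, 65, 111]

at x=0,y=0 over L1,L2:
+L1 (α=2/7) → [32/7, 180/7, 446/7]
+L2 (α=1/2) → [737/7, 678/7, 565/14]
→ [105, 97, 40]

at x=0,y=0 over L1,L2,L4:
L1 α=2/7: [32/7, 180/7, 446/7]
L2 α=1/2: [737/7, 678/7, 565/14]
L4 α=1/6: [2399/21, 4475/42, 3763/84]
rounded: [114, 107, 45]

query (3,1) [L1,L2,L4,L5,L6,L7] — begin 0,0,0
after L1 α=1/5: [43/5, 78/5, 204/5]
after L2 α=1: [26, 144, 204]
after L4 α=6/7: [1196/7, 156/7, 1626/7]
after L5 α=2/3: [1192/7, 2200/21, 4706/21]
after L6 α=1/7: [8601/49, 5093/49, 10637/49]
after L7 α=1/3: [17447/147, 6319/49, 24704/147]
→ [119, 129, 168]

at x=0,y=1 over L1,L2,L4,L5,L6,L8:
+L1 (α=2/3) → [116/3, 176/3, 58/3]
+L2 (α=1/4) → [201/4, 401/4, 61/4]
+L4 (α=2/3) → [1265/12, 2177/12, 1261/12]
+L5 (α=1/3) → [2693/18, 2399/18, 2179/18]
+L6 (α=2/5) → [625/6, 1003/6, 2911/30]
+L8 (α=1/2) → [1849/12, 2191/12, 8731/60]
= [154, 183, 146]

at x=1,y=1 over L1,L2,L4,L5,L6,L8:
L1 α=1/2: [11, 119/2, 139/2]
L2 α=1/6: [31, 359/4, 955/12]
L4 α=0: [31, 359/4, 955/12]
L5 α=0: [31, 359/4, 955/12]
L6 α=1/2: [34, 895/8, 2887/24]
L8 α=3/4: [41/2, 6343/32, 3967/96]
= [20, 198, 41]

query (1,0) [L1,L2,L4,L5,L6,L8] — begin 0,0,0
after L1 α=1/2: [107/2, 101/2, 221/2]
after L2 α=3/5: [452/5, 163, 614/5]
after L4 α=3/5: [3214/25, 479/5, 3193/25]
after L5 α=3/4: [1891/25, 4139/20, 4717/25]
after L6 α=4/5: [20991/125, 20139/100, 9817/125]
after L8 α=7/8: [105433/500, 142639/800, 114817/1000]
→ [211, 178, 115]


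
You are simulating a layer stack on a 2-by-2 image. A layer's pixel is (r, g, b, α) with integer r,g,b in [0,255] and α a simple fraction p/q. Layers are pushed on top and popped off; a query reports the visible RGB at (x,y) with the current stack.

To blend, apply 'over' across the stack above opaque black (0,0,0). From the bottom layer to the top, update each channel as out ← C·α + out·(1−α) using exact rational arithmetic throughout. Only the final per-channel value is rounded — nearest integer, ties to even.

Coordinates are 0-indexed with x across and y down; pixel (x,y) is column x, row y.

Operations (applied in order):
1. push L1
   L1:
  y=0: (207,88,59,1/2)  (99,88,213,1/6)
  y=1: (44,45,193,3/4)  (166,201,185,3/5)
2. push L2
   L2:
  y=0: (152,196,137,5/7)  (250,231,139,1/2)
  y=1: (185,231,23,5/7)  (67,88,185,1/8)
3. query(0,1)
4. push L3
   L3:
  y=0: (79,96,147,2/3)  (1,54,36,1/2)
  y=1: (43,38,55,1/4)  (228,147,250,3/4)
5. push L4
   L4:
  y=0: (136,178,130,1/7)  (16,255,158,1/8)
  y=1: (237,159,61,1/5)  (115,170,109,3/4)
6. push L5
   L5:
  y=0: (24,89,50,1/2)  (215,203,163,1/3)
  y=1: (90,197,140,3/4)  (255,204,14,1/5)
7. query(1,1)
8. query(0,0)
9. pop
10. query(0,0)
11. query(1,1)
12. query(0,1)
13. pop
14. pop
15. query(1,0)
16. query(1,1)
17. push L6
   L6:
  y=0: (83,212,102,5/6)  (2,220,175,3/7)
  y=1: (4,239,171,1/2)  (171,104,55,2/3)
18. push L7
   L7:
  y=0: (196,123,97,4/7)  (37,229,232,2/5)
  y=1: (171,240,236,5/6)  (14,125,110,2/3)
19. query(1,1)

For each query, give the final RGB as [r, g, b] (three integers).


query (0,1) [L1,L2] — begin 0,0,0
+L1 (α=3/4) → [33, 135/4, 579/4]
+L2 (α=5/7) → [991/7, 2445/14, 809/14]
→ [142, 175, 58]

query (1,1) [L1,L2,L3,L4,L5] — begin 0,0,0
+L1 (α=3/5) → [498/5, 603/5, 111]
+L2 (α=1/8) → [3821/40, 4661/40, 481/4]
+L3 (α=3/4) → [31181/160, 22301/160, 3481/16]
+L4 (α=3/4) → [86381/640, 103901/640, 8713/64]
+L5 (α=1/5) → [127181/800, 136541/800, 8937/80]
→ [159, 171, 112]

at x=0,y=0 over L1,L2,L3,L4,L5:
+L1 (α=1/2) → [207/2, 44, 59/2]
+L2 (α=5/7) → [967/7, 1068/7, 744/7]
+L3 (α=2/3) → [691/7, 804/7, 934/7]
+L4 (α=1/7) → [5098/49, 6070/49, 6514/49]
+L5 (α=1/2) → [3137/49, 10431/98, 4482/49]
= [64, 106, 91]

(0,0) stack=L1,L2,L3,L4; from [0,0,0]:
after L1 α=1/2: [207/2, 44, 59/2]
after L2 α=5/7: [967/7, 1068/7, 744/7]
after L3 α=2/3: [691/7, 804/7, 934/7]
after L4 α=1/7: [5098/49, 6070/49, 6514/49]
rounded: [104, 124, 133]

query (1,1) [L1,L2,L3,L4] — begin 0,0,0
+L1 (α=3/5) → [498/5, 603/5, 111]
+L2 (α=1/8) → [3821/40, 4661/40, 481/4]
+L3 (α=3/4) → [31181/160, 22301/160, 3481/16]
+L4 (α=3/4) → [86381/640, 103901/640, 8713/64]
→ [135, 162, 136]

at x=0,y=1 over L1,L2,L3,L4:
after L1 α=3/4: [33, 135/4, 579/4]
after L2 α=5/7: [991/7, 2445/14, 809/14]
after L3 α=1/4: [1637/14, 7867/56, 3197/56]
after L4 α=1/5: [4933/35, 10093/70, 4051/70]
→ [141, 144, 58]

query (1,0) [L1,L2] — begin 0,0,0
after L1 α=1/6: [33/2, 44/3, 71/2]
after L2 α=1/2: [533/4, 737/6, 349/4]
→ [133, 123, 87]

query (1,1) [L1,L2] — begin 0,0,0
after L1 α=3/5: [498/5, 603/5, 111]
after L2 α=1/8: [3821/40, 4661/40, 481/4]
rounded: [96, 117, 120]

(1,1) stack=L1,L2,L6,L7; from [0,0,0]:
after L1 α=3/5: [498/5, 603/5, 111]
after L2 α=1/8: [3821/40, 4661/40, 481/4]
after L6 α=2/3: [17501/120, 4327/40, 307/4]
after L7 α=2/3: [20861/360, 14327/120, 1187/12]
→ [58, 119, 99]
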